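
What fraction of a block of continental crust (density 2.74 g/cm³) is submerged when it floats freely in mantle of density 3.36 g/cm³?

Submerged fraction = ρ_obj/ρ_fluid = 2.74/3.36 = 81.5%.

81.5%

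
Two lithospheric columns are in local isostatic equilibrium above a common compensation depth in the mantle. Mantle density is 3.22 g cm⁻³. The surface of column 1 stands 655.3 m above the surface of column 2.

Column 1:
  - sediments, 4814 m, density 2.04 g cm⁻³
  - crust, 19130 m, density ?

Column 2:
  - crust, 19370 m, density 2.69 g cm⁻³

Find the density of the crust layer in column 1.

Take the compensation level at the base of the deeper column (depth z_c below the surface of column 1) and equate Σ ρ_i t_i down to z_c; mantle fills any gap and the z_c terms cancel.
Column 1: 4814×2.04 + 19130×ρ + (z_c − 23944)×3.22
Column 2: 655.3×0 + 19370×2.69 + (z_c − 655.3 − 19370)×3.22
The z_c×3.22 term appears on both sides and cancels. Collect the known terms of each column as K = Σ(ρt)_known − 3.22 × (depth of known layers): K_1 = 9820.56 − 3.22×23944 = −67279.12; K_2 = 52105.3 − 3.22×(655.3 + 19370) = −12376.166.
Balance: K_1 + 19130×ρ = K_2, so ρ = (K_2 − K_1)/19130 = 54903/19130 = 2.87 g cm⁻³.

2.87 g cm⁻³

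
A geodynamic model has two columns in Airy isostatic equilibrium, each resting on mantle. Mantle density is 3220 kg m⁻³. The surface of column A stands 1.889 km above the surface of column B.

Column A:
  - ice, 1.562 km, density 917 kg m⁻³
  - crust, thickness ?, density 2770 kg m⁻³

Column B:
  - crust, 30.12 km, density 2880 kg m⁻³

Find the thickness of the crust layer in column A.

Take the compensation level at the base of the deeper column (depth z_c below the surface of column A) and equate Σ ρ_i t_i down to z_c; mantle fills any gap and the z_c terms cancel.
Column A: 1.562×917 + x×2770 + (z_c − 1.562 − x)×3220
Column B: 1.889×0 + 30.12×2880 + (z_c − 1.889 − 30.12)×3220
The z_c×3220 term appears on both sides and cancels. Collect the known terms of each column as K = Σ(ρt)_known − 3220 × (depth of known layers): K_A = 1432.354 − 3220×1.562 = −3597.286; K_B = 86745.6 − 3220×(1.889 + 30.12) = −16323.38.
Balance: K_A − x×(3220 − 2770) = K_B, so x = (K_A − K_B)/(3220 − 2770) = 12726.1/450 = 28.3 km.

28.3 km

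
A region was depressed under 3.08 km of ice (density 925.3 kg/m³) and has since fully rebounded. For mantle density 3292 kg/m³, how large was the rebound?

Removing the load lets mantle flow back in; uplift u satisfies ρ_ice t = ρ_m u.
u = t ρ_ice/ρ_m = 3.08 km × 925.3/3292 = 0.866 km.

0.866 km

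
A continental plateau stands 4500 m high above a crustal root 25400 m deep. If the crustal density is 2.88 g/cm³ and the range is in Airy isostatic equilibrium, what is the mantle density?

Airy balance: ρ_c h = (ρ_m − ρ_c) r → ρ_m = ρ_c (1 + h/r).
ρ_m = 2.88 × (1 + 4500 m/25400 m) = 3.39 g/cm³.

3.39 g/cm³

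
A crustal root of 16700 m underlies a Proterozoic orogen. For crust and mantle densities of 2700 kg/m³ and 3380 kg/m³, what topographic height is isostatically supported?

4210 m

Equating mass per unit area of the two columns: ρ_c h = (ρ_m − ρ_c) r.
h = r (ρ_m − ρ_c) / ρ_c = 16700 m × (3380 − 2700) / 2700 = 4210 m.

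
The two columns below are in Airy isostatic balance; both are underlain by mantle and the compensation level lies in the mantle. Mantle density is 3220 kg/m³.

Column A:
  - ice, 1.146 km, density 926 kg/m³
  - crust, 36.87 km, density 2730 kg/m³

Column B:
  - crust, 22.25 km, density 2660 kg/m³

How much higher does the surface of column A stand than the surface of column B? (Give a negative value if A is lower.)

2.56 km

For any compensation level in the mantle, the mantle terms cancel and isostasy reduces to e = (Σt_A − Σt_B) − (Σ(ρt)_A − Σ(ρt)_B) / ρ_m.
Σt_A = 38.016 km; Σt_B = 22.25 km; Σ(ρt)_A = 101716.296; Σ(ρt)_B = 59185 (in km·kg/m³).
e = (38.016 − 22.25) − (101716.296 − 59185) / 3220 = 2.56 km.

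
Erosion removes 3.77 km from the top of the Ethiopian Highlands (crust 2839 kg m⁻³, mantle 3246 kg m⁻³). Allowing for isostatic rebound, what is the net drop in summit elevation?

Rebound u = e ρ_c/ρ_m = 3.77 km × 2839/3246 = 3.297 km.
Net surface drop = e − u = 3.77 km − 3.297 km = e (ρ_m − ρ_c)/ρ_m = 0.473 km.

0.473 km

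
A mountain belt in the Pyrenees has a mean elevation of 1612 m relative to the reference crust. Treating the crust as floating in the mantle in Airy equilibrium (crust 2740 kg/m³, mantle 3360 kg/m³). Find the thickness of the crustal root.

Equating mass per unit area of the two columns: the weight of the topography is balanced by the buoyancy of the root, ρ_c h = (ρ_m − ρ_c) r.
r = h · ρ_c / (ρ_m − ρ_c) = 1612 m × 2740 / (3360 − 2740) = 7120 m.

7120 m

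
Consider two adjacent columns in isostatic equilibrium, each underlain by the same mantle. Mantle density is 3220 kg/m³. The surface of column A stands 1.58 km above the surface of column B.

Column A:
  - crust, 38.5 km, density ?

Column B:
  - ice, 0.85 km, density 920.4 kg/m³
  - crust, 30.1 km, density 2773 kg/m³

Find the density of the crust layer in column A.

2690 kg/m³

Take the compensation level at the base of the deeper column (depth z_c below the surface of column A) and equate Σ ρ_i t_i down to z_c; mantle fills any gap and the z_c terms cancel.
Column A: 38.5×ρ + (z_c − 38.5)×3220
Column B: 1.58×0 + 0.85×920.4 + 30.1×2773 + (z_c − 1.58 − 30.95)×3220
The z_c×3220 term appears on both sides and cancels. Collect the known terms of each column as K = Σ(ρt)_known − 3220 × (depth of known layers): K_A = 0 − 3220×38.5 = −123970; K_B = 84249.64 − 3220×(1.58 + 30.95) = −20496.96.
Balance: K_A + 38.5×ρ = K_B, so ρ = (K_B − K_A)/38.5 = 103473/38.5 = 2690 kg/m³.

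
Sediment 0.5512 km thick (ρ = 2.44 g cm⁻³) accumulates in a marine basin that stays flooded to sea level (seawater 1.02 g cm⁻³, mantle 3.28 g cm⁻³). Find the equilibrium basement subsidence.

0.346 km

Submarine loading: the sediment displaces seawater, and the subsidence is in turn flooded, so s (ρ_m − ρ_w) = t (ρ_sed − ρ_w).
s = 0.5512 km × (2.44 − 1.02) / (3.28 − 1.02) = 0.346 km.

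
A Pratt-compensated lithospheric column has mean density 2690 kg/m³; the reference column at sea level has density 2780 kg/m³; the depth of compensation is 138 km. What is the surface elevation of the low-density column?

ρ_ref D = ρ (D + h) → h = D (ρ_ref − ρ)/ρ.
h = 138 km × (2780 − 2690)/2690 = 4.62 km.

4.62 km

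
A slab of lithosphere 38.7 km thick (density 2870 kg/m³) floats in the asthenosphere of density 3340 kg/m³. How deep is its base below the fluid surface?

Draft d = t ρ_obj/ρ_fluid = 38.7 km × 2870/3340 = 33.3 km.

33.3 km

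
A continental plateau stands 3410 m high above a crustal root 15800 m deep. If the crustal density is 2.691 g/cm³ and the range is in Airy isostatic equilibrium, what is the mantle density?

3.27 g/cm³

Airy balance: ρ_c h = (ρ_m − ρ_c) r → ρ_m = ρ_c (1 + h/r).
ρ_m = 2.691 × (1 + 3410 m/15800 m) = 3.27 g/cm³.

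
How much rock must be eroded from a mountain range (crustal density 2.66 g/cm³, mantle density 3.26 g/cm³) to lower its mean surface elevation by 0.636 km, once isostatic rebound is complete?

Net drop Δ = e − u = e − e ρ_c/ρ_m = e (ρ_m − ρ_c)/ρ_m.
e = Δ ρ_m/(ρ_m − ρ_c) = 0.636 km × 3.26/0.6 = 3.46 km.

3.46 km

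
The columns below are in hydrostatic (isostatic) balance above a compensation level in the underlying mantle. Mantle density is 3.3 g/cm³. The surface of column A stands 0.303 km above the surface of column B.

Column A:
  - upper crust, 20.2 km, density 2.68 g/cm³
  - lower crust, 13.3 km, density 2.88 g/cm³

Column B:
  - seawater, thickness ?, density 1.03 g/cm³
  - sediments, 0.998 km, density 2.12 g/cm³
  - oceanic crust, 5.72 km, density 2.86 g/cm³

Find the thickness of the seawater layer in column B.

5.91 km

Take the compensation level at the base of the deeper column (depth z_c below the surface of column A) and equate Σ ρ_i t_i down to z_c; mantle fills any gap and the z_c terms cancel.
Column A: 20.2×2.68 + 13.3×2.88 + (z_c − 33.5)×3.3
Column B: 0.303×0 + x×1.03 + 0.998×2.12 + 5.72×2.86 + (z_c − 0.303 − 6.718 − x)×3.3
The z_c×3.3 term appears on both sides and cancels. Collect the known terms of each column as K = Σ(ρt)_known − 3.3 × (depth of known layers): K_A = 92.44 − 3.3×33.5 = −18.11; K_B = 18.47496 − 3.3×(0.303 + 6.718) = −4.69434.
Balance: K_A = K_B − x×(3.3 − 1.03), so x = (K_B − K_A)/(3.3 − 1.03) = 13.4157/2.27 = 5.91 km.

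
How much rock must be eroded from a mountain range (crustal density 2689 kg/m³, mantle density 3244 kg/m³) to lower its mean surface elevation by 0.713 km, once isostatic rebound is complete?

4.17 km

Net drop Δ = e − u = e − e ρ_c/ρ_m = e (ρ_m − ρ_c)/ρ_m.
e = Δ ρ_m/(ρ_m − ρ_c) = 0.713 km × 3244/555 = 4.17 km.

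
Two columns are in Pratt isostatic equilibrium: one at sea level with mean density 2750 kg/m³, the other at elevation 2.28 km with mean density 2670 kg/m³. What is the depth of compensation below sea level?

ρ_ref D = ρ (D + h) → D (ρ_ref − ρ) = ρ h.
D = ρ h/(ρ_ref − ρ) = 2670 × 2.28 km/(2750 − 2670) = 76.1 km.

76.1 km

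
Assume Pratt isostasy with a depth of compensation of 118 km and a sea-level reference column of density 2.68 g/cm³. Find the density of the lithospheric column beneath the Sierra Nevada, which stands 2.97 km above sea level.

2.61 g/cm³

Pratt balance: ρ_ref D = ρ (D + h).
ρ = ρ_ref D/(D + h) = 2.68 × 118 km/(118 km + 2.97 km) = 2.61 g/cm³.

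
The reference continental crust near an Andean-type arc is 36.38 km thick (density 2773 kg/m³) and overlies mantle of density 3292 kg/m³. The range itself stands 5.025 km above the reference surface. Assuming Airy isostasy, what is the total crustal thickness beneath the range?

Root depth r = h ρ_c / (ρ_m − ρ_c) = 5.025 km × 2773 / 519 = 26.85 km.
Total thickness = T + h + r = 36.38 km + 5.025 km + 26.85 km = 68.3 km.

68.3 km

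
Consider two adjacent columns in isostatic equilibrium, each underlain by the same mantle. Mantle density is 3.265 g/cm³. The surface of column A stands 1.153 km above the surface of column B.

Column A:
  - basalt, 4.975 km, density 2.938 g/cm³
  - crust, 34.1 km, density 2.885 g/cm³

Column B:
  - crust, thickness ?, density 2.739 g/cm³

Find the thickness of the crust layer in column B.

20.6 km

Take the compensation level at the base of the deeper column (depth z_c below the surface of column A) and equate Σ ρ_i t_i down to z_c; mantle fills any gap and the z_c terms cancel.
Column A: 4.975×2.938 + 34.1×2.885 + (z_c − 39.075)×3.265
Column B: 1.153×0 + x×2.739 + (z_c − 1.153 − 0 − x)×3.265
The z_c×3.265 term appears on both sides and cancels. Collect the known terms of each column as K = Σ(ρt)_known − 3.265 × (depth of known layers): K_A = 112.99505 − 3.265×39.075 = −14.584825; K_B = 0 − 3.265×(1.153 + 0) = −3.764545.
Balance: K_A = K_B − x×(3.265 − 2.739), so x = (K_B − K_A)/(3.265 − 2.739) = 10.8203/0.526 = 20.6 km.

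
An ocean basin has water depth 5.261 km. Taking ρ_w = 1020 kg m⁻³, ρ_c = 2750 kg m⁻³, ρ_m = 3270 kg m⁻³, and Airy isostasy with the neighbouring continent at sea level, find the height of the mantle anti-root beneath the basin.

Isostatic balance requires: replacing crust with seawater at the top is compensated by replacing crust with mantle at the base: d (ρ_c − ρ_w) = a (ρ_m − ρ_c).
a = d (ρ_c − ρ_w)/(ρ_m − ρ_c) = 5.261 km × 1730/520 = 17.5 km.

17.5 km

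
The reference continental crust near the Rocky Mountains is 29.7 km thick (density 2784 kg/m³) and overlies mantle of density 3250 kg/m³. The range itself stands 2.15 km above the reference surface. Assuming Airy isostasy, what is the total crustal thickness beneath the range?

44.7 km

Root depth r = h ρ_c / (ρ_m − ρ_c) = 2.15 km × 2784 / 466 = 12.84 km.
Total thickness = T + h + r = 29.7 km + 2.15 km + 12.84 km = 44.7 km.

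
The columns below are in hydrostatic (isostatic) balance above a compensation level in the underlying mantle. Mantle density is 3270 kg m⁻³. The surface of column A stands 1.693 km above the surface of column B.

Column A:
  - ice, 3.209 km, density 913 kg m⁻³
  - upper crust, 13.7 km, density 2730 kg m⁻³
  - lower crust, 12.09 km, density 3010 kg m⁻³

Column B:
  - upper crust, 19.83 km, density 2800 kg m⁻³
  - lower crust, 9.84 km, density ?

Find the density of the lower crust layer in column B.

Take the compensation level at the base of the deeper column (depth z_c below the surface of column A) and equate Σ ρ_i t_i down to z_c; mantle fills any gap and the z_c terms cancel.
Column A: 3.209×913 + 13.7×2730 + 12.09×3010 + (z_c − 28.999)×3270
Column B: 1.693×0 + 19.83×2800 + 9.84×ρ + (z_c − 1.693 − 29.67)×3270
The z_c×3270 term appears on both sides and cancels. Collect the known terms of each column as K = Σ(ρt)_known − 3270 × (depth of known layers): K_A = 76721.717 − 3270×28.999 = −18105.013; K_B = 55524 − 3270×(1.693 + 29.67) = −47033.01.
Balance: K_A = K_B + 9.84×ρ, so ρ = (K_A − K_B)/9.84 = 28928/9.84 = 2940 kg m⁻³.

2940 kg m⁻³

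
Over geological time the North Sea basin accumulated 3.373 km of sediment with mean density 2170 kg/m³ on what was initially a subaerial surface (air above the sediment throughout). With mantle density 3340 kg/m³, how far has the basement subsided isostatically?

2.19 km

Subaerial load: s = t ρ_sed / ρ_m = 3.373 km × 2170/3340 = 2.19 km.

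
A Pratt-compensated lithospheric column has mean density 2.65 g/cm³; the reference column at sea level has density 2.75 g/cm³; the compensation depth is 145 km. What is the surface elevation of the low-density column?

5.47 km

ρ_ref D = ρ (D + h) → h = D (ρ_ref − ρ)/ρ.
h = 145 km × (2.75 − 2.65)/2.65 = 5.47 km.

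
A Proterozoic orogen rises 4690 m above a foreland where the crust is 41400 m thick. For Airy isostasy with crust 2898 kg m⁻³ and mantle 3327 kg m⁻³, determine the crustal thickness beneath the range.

Root depth r = h ρ_c / (ρ_m − ρ_c) = 4690 m × 2898 / 429 = 31680 m.
Total thickness = T + h + r = 41400 m + 4690 m + 31680 m = 77800 m.

77800 m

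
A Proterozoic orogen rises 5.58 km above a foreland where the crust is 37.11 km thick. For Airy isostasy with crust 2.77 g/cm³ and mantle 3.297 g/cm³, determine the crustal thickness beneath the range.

Root depth r = h ρ_c / (ρ_m − ρ_c) = 5.58 km × 2.77 / 0.527 = 29.33 km.
Total thickness = T + h + r = 37.11 km + 5.58 km + 29.33 km = 72 km.

72 km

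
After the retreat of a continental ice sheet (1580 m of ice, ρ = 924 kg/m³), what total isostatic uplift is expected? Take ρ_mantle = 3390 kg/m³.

Removing the load lets mantle flow back in; uplift u satisfies ρ_ice t = ρ_m u.
u = t ρ_ice/ρ_m = 1580 m × 924/3390 = 431 m.

431 m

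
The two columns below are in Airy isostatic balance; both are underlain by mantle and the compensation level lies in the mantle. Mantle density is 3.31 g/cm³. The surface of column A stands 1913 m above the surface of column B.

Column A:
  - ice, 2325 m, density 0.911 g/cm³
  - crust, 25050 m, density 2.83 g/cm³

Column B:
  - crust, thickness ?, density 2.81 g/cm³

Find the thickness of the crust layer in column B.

Take the compensation level at the base of the deeper column (depth z_c below the surface of column A) and equate Σ ρ_i t_i down to z_c; mantle fills any gap and the z_c terms cancel.
Column A: 2325×0.911 + 25050×2.83 + (z_c − 27375)×3.31
Column B: 1913×0 + x×2.81 + (z_c − 1913 − 0 − x)×3.31
The z_c×3.31 term appears on both sides and cancels. Collect the known terms of each column as K = Σ(ρt)_known − 3.31 × (depth of known layers): K_A = 73009.575 − 3.31×27375 = −17601.675; K_B = 0 − 3.31×(1913 + 0) = −6332.03.
Balance: K_A = K_B − x×(3.31 − 2.81), so x = (K_B − K_A)/(3.31 − 2.81) = 11269.6/0.5 = 22500 m.

22500 m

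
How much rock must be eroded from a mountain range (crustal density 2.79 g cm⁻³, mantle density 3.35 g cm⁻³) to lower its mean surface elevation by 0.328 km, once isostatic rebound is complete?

1.96 km

Net drop Δ = e − u = e − e ρ_c/ρ_m = e (ρ_m − ρ_c)/ρ_m.
e = Δ ρ_m/(ρ_m − ρ_c) = 0.328 km × 3.35/0.56 = 1.96 km.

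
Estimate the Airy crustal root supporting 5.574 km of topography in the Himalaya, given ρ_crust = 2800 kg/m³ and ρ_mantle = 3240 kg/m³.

Equating mass per unit area of the two columns: the weight of the topography is balanced by the buoyancy of the root, ρ_c h = (ρ_m − ρ_c) r.
r = h · ρ_c / (ρ_m − ρ_c) = 5.574 km × 2800 / (3240 − 2800) = 35.5 km.

35.5 km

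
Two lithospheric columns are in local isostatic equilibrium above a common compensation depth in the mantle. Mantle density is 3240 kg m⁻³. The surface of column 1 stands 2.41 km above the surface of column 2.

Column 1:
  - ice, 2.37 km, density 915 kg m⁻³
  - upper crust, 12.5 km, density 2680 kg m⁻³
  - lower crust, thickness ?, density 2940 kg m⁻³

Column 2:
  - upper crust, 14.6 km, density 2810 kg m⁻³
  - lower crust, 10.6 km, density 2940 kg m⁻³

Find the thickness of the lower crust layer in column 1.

Take the compensation level at the base of the deeper column (depth z_c below the surface of column 1) and equate Σ ρ_i t_i down to z_c; mantle fills any gap and the z_c terms cancel.
Column 1: 2.37×915 + 12.5×2680 + x×2940 + (z_c − 14.87 − x)×3240
Column 2: 2.41×0 + 14.6×2810 + 10.6×2940 + (z_c − 2.41 − 25.2)×3240
The z_c×3240 term appears on both sides and cancels. Collect the known terms of each column as K = Σ(ρt)_known − 3240 × (depth of known layers): K_1 = 35668.55 − 3240×14.87 = −12510.25; K_2 = 72190 − 3240×(2.41 + 25.2) = −17266.4.
Balance: K_1 − x×(3240 − 2940) = K_2, so x = (K_1 − K_2)/(3240 − 2940) = 4756.15/300 = 15.9 km.

15.9 km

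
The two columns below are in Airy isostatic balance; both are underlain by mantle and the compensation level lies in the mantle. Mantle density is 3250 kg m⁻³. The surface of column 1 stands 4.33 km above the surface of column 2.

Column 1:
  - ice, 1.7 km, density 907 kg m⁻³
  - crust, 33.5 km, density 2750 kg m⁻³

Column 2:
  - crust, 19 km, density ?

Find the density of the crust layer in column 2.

2900 kg m⁻³

Take the compensation level at the base of the deeper column (depth z_c below the surface of column 1) and equate Σ ρ_i t_i down to z_c; mantle fills any gap and the z_c terms cancel.
Column 1: 1.7×907 + 33.5×2750 + (z_c − 35.2)×3250
Column 2: 4.33×0 + 19×ρ + (z_c − 4.33 − 19)×3250
The z_c×3250 term appears on both sides and cancels. Collect the known terms of each column as K = Σ(ρt)_known − 3250 × (depth of known layers): K_1 = 93666.9 − 3250×35.2 = −20733.1; K_2 = 0 − 3250×(4.33 + 19) = −75822.5.
Balance: K_1 = K_2 + 19×ρ, so ρ = (K_1 − K_2)/19 = 55089.4/19 = 2900 kg m⁻³.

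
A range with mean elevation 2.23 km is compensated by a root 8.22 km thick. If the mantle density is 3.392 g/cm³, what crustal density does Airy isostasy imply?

ρ_c h = (ρ_m − ρ_c) r → ρ_c (h + r) = ρ_m r → ρ_c = ρ_m r / (h + r).
ρ_c = 3.392 × 8.22 km / (2.23 km + 8.22 km) = 2.67 g/cm³.

2.67 g/cm³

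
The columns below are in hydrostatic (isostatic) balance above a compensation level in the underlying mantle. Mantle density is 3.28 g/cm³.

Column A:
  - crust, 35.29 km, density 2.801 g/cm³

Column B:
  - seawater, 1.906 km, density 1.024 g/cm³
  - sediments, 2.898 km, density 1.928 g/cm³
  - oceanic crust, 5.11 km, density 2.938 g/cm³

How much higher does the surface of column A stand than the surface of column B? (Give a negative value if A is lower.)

For any compensation level in the mantle, the mantle terms cancel and isostasy reduces to e = (Σt_A − Σt_B) − (Σ(ρt)_A − Σ(ρt)_B) / ρ_m.
Σt_A = 35.29 km; Σt_B = 9.914 km; Σ(ρt)_A = 98.84729; Σ(ρt)_B = 22.552268 (in km·g/cm³).
e = (35.29 − 9.914) − (98.84729 − 22.552268) / 3.28 = 2.12 km.

2.12 km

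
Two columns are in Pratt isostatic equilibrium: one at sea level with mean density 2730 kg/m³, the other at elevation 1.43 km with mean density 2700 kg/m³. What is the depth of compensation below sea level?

129 km

ρ_ref D = ρ (D + h) → D (ρ_ref − ρ) = ρ h.
D = ρ h/(ρ_ref − ρ) = 2700 × 1.43 km/(2730 − 2700) = 129 km.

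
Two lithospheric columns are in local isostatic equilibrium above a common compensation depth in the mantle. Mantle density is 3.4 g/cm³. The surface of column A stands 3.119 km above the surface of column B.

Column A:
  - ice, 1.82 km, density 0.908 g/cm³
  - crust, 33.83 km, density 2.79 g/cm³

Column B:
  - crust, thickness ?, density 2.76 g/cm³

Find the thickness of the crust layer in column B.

Take the compensation level at the base of the deeper column (depth z_c below the surface of column A) and equate Σ ρ_i t_i down to z_c; mantle fills any gap and the z_c terms cancel.
Column A: 1.82×0.908 + 33.83×2.79 + (z_c − 35.65)×3.4
Column B: 3.119×0 + x×2.76 + (z_c − 3.119 − 0 − x)×3.4
The z_c×3.4 term appears on both sides and cancels. Collect the known terms of each column as K = Σ(ρt)_known − 3.4 × (depth of known layers): K_A = 96.03826 − 3.4×35.65 = −25.17174; K_B = 0 − 3.4×(3.119 + 0) = −10.6046.
Balance: K_A = K_B − x×(3.4 − 2.76), so x = (K_B − K_A)/(3.4 − 2.76) = 14.5671/0.64 = 22.8 km.

22.8 km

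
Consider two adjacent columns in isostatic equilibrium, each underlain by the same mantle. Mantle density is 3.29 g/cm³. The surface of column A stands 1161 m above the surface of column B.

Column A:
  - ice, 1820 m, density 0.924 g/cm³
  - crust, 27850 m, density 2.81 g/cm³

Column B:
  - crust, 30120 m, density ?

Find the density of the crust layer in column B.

Take the compensation level at the base of the deeper column (depth z_c below the surface of column A) and equate Σ ρ_i t_i down to z_c; mantle fills any gap and the z_c terms cancel.
Column A: 1820×0.924 + 27850×2.81 + (z_c − 29670)×3.29
Column B: 1161×0 + 30120×ρ + (z_c − 1161 − 30120)×3.29
The z_c×3.29 term appears on both sides and cancels. Collect the known terms of each column as K = Σ(ρt)_known − 3.29 × (depth of known layers): K_A = 79940.18 − 3.29×29670 = −17674.12; K_B = 0 − 3.29×(1161 + 30120) = −102914.49.
Balance: K_A = K_B + 30120×ρ, so ρ = (K_A − K_B)/30120 = 85240.4/30120 = 2.83 g/cm³.

2.83 g/cm³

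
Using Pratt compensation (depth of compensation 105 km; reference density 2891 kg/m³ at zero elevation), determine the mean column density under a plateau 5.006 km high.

2760 kg/m³

Pratt balance: ρ_ref D = ρ (D + h).
ρ = ρ_ref D/(D + h) = 2891 × 105 km/(105 km + 5.006 km) = 2760 kg/m³.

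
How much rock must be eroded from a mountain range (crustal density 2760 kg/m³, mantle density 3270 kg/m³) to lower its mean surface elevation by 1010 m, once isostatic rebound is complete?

6480 m

Net drop Δ = e − u = e − e ρ_c/ρ_m = e (ρ_m − ρ_c)/ρ_m.
e = Δ ρ_m/(ρ_m − ρ_c) = 1010 m × 3270/510 = 6480 m.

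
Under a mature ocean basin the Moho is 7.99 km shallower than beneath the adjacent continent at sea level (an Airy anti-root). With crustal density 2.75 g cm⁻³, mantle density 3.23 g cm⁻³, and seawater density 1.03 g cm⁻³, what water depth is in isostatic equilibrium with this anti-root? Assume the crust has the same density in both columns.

2.23 km

Replacing a thickness d of crust by seawater at the top must be balanced by replacing crust with mantle at the base: d (ρ_c − ρ_w) = a (ρ_m − ρ_c).
d = a (ρ_m − ρ_c)/(ρ_c − ρ_w) = 7.99 km × 0.48/1.72 = 2.23 km.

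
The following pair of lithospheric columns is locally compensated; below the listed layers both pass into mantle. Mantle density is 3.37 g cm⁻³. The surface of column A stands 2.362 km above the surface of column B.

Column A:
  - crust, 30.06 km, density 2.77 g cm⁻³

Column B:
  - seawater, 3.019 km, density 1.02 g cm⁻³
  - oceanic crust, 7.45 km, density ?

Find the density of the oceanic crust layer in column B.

2.97 g cm⁻³

Take the compensation level at the base of the deeper column (depth z_c below the surface of column A) and equate Σ ρ_i t_i down to z_c; mantle fills any gap and the z_c terms cancel.
Column A: 30.06×2.77 + (z_c − 30.06)×3.37
Column B: 2.362×0 + 3.019×1.02 + 7.45×ρ + (z_c − 2.362 − 10.469)×3.37
The z_c×3.37 term appears on both sides and cancels. Collect the known terms of each column as K = Σ(ρt)_known − 3.37 × (depth of known layers): K_A = 83.2662 − 3.37×30.06 = −18.036; K_B = 3.07938 − 3.37×(2.362 + 10.469) = −40.16109.
Balance: K_A = K_B + 7.45×ρ, so ρ = (K_A − K_B)/7.45 = 22.1251/7.45 = 2.97 g cm⁻³.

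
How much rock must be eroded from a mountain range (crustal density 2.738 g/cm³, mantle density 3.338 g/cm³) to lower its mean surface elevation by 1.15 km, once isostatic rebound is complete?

Net drop Δ = e − u = e − e ρ_c/ρ_m = e (ρ_m − ρ_c)/ρ_m.
e = Δ ρ_m/(ρ_m − ρ_c) = 1.15 km × 3.338/0.6 = 6.4 km.

6.4 km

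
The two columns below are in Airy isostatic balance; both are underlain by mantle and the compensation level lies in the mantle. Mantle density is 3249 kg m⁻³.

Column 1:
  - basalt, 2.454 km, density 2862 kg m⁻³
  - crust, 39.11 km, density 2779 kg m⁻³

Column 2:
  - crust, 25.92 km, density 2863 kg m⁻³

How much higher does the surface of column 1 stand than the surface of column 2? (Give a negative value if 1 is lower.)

2.87 km

For any compensation level in the mantle, the mantle terms cancel and isostasy reduces to e = (Σt_1 − Σt_2) − (Σ(ρt)_1 − Σ(ρt)_2) / ρ_m.
Σt_1 = 41.564 km; Σt_2 = 25.92 km; Σ(ρt)_1 = 115710.038; Σ(ρt)_2 = 74208.96 (in km·kg m⁻³).
e = (41.564 − 25.92) − (115710.038 − 74208.96) / 3249 = 2.87 km.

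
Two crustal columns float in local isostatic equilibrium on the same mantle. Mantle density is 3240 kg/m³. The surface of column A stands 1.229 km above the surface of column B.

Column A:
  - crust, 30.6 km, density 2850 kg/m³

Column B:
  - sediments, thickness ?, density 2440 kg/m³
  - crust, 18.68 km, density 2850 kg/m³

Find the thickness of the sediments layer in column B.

0.834 km

Take the compensation level at the base of the deeper column (depth z_c below the surface of column A) and equate Σ ρ_i t_i down to z_c; mantle fills any gap and the z_c terms cancel.
Column A: 30.6×2850 + (z_c − 30.6)×3240
Column B: 1.229×0 + x×2440 + 18.68×2850 + (z_c − 1.229 − 18.68 − x)×3240
The z_c×3240 term appears on both sides and cancels. Collect the known terms of each column as K = Σ(ρt)_known − 3240 × (depth of known layers): K_A = 87210 − 3240×30.6 = −11934; K_B = 53238 − 3240×(1.229 + 18.68) = −11267.16.
Balance: K_A = K_B − x×(3240 − 2440), so x = (K_B − K_A)/(3240 − 2440) = 666.84/800 = 0.834 km.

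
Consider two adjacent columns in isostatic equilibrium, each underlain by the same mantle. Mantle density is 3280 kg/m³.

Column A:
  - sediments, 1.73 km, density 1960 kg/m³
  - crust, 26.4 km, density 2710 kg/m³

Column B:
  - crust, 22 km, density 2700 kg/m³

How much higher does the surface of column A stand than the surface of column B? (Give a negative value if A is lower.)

1.39 km

For any compensation level in the mantle, the mantle terms cancel and isostasy reduces to e = (Σt_A − Σt_B) − (Σ(ρt)_A − Σ(ρt)_B) / ρ_m.
Σt_A = 28.13 km; Σt_B = 22 km; Σ(ρt)_A = 74934.8; Σ(ρt)_B = 59400 (in km·kg/m³).
e = (28.13 − 22) − (74934.8 − 59400) / 3280 = 1.39 km.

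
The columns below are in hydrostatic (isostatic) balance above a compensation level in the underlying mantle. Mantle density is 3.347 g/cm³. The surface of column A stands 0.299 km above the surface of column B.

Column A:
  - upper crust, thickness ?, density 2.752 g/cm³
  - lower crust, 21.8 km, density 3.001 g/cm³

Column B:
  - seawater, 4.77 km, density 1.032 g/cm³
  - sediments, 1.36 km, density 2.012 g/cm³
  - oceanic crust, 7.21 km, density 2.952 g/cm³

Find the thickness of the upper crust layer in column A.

15.4 km

Take the compensation level at the base of the deeper column (depth z_c below the surface of column A) and equate Σ ρ_i t_i down to z_c; mantle fills any gap and the z_c terms cancel.
Column A: x×2.752 + 21.8×3.001 + (z_c − 21.8 − x)×3.347
Column B: 0.299×0 + 4.77×1.032 + 1.36×2.012 + 7.21×2.952 + (z_c − 0.299 − 13.34)×3.347
The z_c×3.347 term appears on both sides and cancels. Collect the known terms of each column as K = Σ(ρt)_known − 3.347 × (depth of known layers): K_A = 65.4218 − 3.347×21.8 = −7.5428; K_B = 28.94288 − 3.347×(0.299 + 13.34) = −16.706853.
Balance: K_A − x×(3.347 − 2.752) = K_B, so x = (K_A − K_B)/(3.347 − 2.752) = 9.16405/0.595 = 15.4 km.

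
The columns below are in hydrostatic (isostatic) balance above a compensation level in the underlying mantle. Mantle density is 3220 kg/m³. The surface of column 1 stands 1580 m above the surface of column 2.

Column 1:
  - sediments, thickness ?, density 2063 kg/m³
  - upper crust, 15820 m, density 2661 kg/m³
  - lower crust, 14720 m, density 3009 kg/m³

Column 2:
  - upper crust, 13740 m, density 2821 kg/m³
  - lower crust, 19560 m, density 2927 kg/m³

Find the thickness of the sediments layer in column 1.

Take the compensation level at the base of the deeper column (depth z_c below the surface of column 1) and equate Σ ρ_i t_i down to z_c; mantle fills any gap and the z_c terms cancel.
Column 1: x×2063 + 15820×2661 + 14720×3009 + (z_c − 30540 − x)×3220
Column 2: 1580×0 + 13740×2821 + 19560×2927 + (z_c − 1580 − 33300)×3220
The z_c×3220 term appears on both sides and cancels. Collect the known terms of each column as K = Σ(ρt)_known − 3220 × (depth of known layers): K_1 = 86389500 − 3220×30540 = −11949300; K_2 = 96012660 − 3220×(1580 + 33300) = −16300940.
Balance: K_1 − x×(3220 − 2063) = K_2, so x = (K_1 − K_2)/(3220 − 2063) = 4351640/1157 = 3760 m.

3760 m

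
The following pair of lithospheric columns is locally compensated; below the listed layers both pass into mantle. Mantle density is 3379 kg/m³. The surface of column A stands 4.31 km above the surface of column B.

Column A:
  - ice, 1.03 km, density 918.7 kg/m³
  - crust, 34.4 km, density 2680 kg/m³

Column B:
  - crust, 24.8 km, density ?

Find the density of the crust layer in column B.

2890 kg/m³

Take the compensation level at the base of the deeper column (depth z_c below the surface of column A) and equate Σ ρ_i t_i down to z_c; mantle fills any gap and the z_c terms cancel.
Column A: 1.03×918.7 + 34.4×2680 + (z_c − 35.43)×3379
Column B: 4.31×0 + 24.8×ρ + (z_c − 4.31 − 24.8)×3379
The z_c×3379 term appears on both sides and cancels. Collect the known terms of each column as K = Σ(ρt)_known − 3379 × (depth of known layers): K_A = 93138.261 − 3379×35.43 = −26579.709; K_B = 0 − 3379×(4.31 + 24.8) = −98362.69.
Balance: K_A = K_B + 24.8×ρ, so ρ = (K_A − K_B)/24.8 = 71783/24.8 = 2890 kg/m³.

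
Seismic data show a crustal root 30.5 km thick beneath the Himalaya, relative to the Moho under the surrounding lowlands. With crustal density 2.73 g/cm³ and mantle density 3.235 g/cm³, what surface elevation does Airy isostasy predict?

5.64 km

Equating mass per unit area of the two columns: ρ_c h = (ρ_m − ρ_c) r.
h = r (ρ_m − ρ_c) / ρ_c = 30.5 km × (3.235 − 2.73) / 2.73 = 5.64 km.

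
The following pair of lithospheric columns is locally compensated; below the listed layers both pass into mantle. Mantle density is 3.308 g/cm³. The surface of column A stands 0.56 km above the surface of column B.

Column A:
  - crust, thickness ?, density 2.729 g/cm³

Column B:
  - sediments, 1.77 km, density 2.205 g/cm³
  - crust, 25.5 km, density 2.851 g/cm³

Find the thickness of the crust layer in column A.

26.7 km

Take the compensation level at the base of the deeper column (depth z_c below the surface of column A) and equate Σ ρ_i t_i down to z_c; mantle fills any gap and the z_c terms cancel.
Column A: x×2.729 + (z_c − 0 − x)×3.308
Column B: 0.56×0 + 1.77×2.205 + 25.5×2.851 + (z_c − 0.56 − 27.27)×3.308
The z_c×3.308 term appears on both sides and cancels. Collect the known terms of each column as K = Σ(ρt)_known − 3.308 × (depth of known layers): K_A = 0 − 3.308×0 = 0; K_B = 76.60335 − 3.308×(0.56 + 27.27) = −15.45829.
Balance: K_A − x×(3.308 − 2.729) = K_B, so x = (K_A − K_B)/(3.308 − 2.729) = 15.4583/0.579 = 26.7 km.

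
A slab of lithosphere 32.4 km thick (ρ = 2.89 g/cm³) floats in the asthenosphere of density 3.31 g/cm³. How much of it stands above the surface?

4.11 km

Floating equilibrium: submerged depth d = t ρ_obj/ρ_fluid = 32.4 km × 2.89/3.31 = 28.29 km.
Freeboard = t − d = 32.4 km − 28.29 km = 4.11 km.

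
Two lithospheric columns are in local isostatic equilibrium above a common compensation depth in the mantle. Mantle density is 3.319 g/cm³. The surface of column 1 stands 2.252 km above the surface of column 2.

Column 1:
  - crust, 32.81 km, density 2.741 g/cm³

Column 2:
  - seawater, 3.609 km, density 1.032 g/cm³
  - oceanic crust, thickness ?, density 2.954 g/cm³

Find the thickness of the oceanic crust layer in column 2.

8.87 km

Take the compensation level at the base of the deeper column (depth z_c below the surface of column 1) and equate Σ ρ_i t_i down to z_c; mantle fills any gap and the z_c terms cancel.
Column 1: 32.81×2.741 + (z_c − 32.81)×3.319
Column 2: 2.252×0 + 3.609×1.032 + x×2.954 + (z_c − 2.252 − 3.609 − x)×3.319
The z_c×3.319 term appears on both sides and cancels. Collect the known terms of each column as K = Σ(ρt)_known − 3.319 × (depth of known layers): K_1 = 89.93221 − 3.319×32.81 = −18.96418; K_2 = 3.724488 − 3.319×(2.252 + 3.609) = −15.728171.
Balance: K_1 = K_2 − x×(3.319 − 2.954), so x = (K_2 − K_1)/(3.319 − 2.954) = 3.23601/0.365 = 8.87 km.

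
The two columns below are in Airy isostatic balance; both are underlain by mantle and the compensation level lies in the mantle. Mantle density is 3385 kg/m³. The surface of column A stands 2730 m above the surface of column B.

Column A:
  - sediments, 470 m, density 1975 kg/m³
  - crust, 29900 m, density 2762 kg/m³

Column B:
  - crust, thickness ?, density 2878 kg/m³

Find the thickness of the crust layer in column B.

Take the compensation level at the base of the deeper column (depth z_c below the surface of column A) and equate Σ ρ_i t_i down to z_c; mantle fills any gap and the z_c terms cancel.
Column A: 470×1975 + 29900×2762 + (z_c − 30370)×3385
Column B: 2730×0 + x×2878 + (z_c − 2730 − 0 − x)×3385
The z_c×3385 term appears on both sides and cancels. Collect the known terms of each column as K = Σ(ρt)_known − 3385 × (depth of known layers): K_A = 83512050 − 3385×30370 = −19290400; K_B = 0 − 3385×(2730 + 0) = −9241050.
Balance: K_A = K_B − x×(3385 − 2878), so x = (K_B − K_A)/(3385 − 2878) = 10049400/507 = 19800 m.

19800 m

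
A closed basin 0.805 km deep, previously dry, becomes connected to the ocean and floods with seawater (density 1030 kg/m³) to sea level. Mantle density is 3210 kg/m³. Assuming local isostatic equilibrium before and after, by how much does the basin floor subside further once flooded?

0.38 km

After flooding the water column is d + s deep. Its weight must equal the weight of mantle displaced by the extra subsidence s: (d + s) ρ_w = s ρ_m.
s = d ρ_w / (ρ_m − ρ_w) = 0.805 km × 1030/(3210 − 1030) = 0.38 km.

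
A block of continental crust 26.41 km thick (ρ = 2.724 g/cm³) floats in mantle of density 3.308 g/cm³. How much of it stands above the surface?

Floating equilibrium: submerged depth d = t ρ_obj/ρ_fluid = 26.41 km × 2.724/3.308 = 21.75 km.
Freeboard = t − d = 26.41 km − 21.75 km = 4.66 km.

4.66 km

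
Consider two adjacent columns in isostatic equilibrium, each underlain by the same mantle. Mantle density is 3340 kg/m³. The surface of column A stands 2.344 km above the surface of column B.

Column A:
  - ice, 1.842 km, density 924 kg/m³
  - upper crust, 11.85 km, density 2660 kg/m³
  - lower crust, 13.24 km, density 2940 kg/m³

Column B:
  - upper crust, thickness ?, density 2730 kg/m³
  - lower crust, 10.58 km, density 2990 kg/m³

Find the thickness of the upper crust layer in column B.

10.3 km

Take the compensation level at the base of the deeper column (depth z_c below the surface of column A) and equate Σ ρ_i t_i down to z_c; mantle fills any gap and the z_c terms cancel.
Column A: 1.842×924 + 11.85×2660 + 13.24×2940 + (z_c − 26.932)×3340
Column B: 2.344×0 + x×2730 + 10.58×2990 + (z_c − 2.344 − 10.58 − x)×3340
The z_c×3340 term appears on both sides and cancels. Collect the known terms of each column as K = Σ(ρt)_known − 3340 × (depth of known layers): K_A = 72148.608 − 3340×26.932 = −17804.272; K_B = 31634.2 − 3340×(2.344 + 10.58) = −11531.96.
Balance: K_A = K_B − x×(3340 − 2730), so x = (K_B − K_A)/(3340 − 2730) = 6272.31/610 = 10.3 km.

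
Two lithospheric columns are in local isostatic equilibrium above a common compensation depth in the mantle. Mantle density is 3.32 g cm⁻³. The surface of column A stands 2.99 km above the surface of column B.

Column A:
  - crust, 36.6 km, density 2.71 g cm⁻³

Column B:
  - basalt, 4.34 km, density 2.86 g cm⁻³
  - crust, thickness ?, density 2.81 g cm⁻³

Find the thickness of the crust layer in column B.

20.4 km

Take the compensation level at the base of the deeper column (depth z_c below the surface of column A) and equate Σ ρ_i t_i down to z_c; mantle fills any gap and the z_c terms cancel.
Column A: 36.6×2.71 + (z_c − 36.6)×3.32
Column B: 2.99×0 + 4.34×2.86 + x×2.81 + (z_c − 2.99 − 4.34 − x)×3.32
The z_c×3.32 term appears on both sides and cancels. Collect the known terms of each column as K = Σ(ρt)_known − 3.32 × (depth of known layers): K_A = 99.186 − 3.32×36.6 = −22.326; K_B = 12.4124 − 3.32×(2.99 + 4.34) = −11.9232.
Balance: K_A = K_B − x×(3.32 − 2.81), so x = (K_B − K_A)/(3.32 − 2.81) = 10.4028/0.51 = 20.4 km.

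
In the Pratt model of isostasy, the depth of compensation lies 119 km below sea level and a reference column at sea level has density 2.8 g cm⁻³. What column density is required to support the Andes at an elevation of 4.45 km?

Pratt balance: ρ_ref D = ρ (D + h).
ρ = ρ_ref D/(D + h) = 2.8 × 119 km/(119 km + 4.45 km) = 2.7 g cm⁻³.

2.7 g cm⁻³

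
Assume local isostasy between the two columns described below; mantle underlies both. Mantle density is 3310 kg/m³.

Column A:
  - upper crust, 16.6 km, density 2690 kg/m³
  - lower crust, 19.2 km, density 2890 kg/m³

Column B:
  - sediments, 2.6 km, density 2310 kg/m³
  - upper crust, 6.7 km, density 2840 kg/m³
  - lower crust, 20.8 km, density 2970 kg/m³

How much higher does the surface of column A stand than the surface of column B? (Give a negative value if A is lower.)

1.67 km

For any compensation level in the mantle, the mantle terms cancel and isostasy reduces to e = (Σt_A − Σt_B) − (Σ(ρt)_A − Σ(ρt)_B) / ρ_m.
Σt_A = 35.8 km; Σt_B = 30.1 km; Σ(ρt)_A = 100142; Σ(ρt)_B = 86810 (in km·kg/m³).
e = (35.8 − 30.1) − (100142 − 86810) / 3310 = 1.67 km.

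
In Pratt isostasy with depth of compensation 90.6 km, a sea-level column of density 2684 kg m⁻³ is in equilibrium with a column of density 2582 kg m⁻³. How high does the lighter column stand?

3.58 km

ρ_ref D = ρ (D + h) → h = D (ρ_ref − ρ)/ρ.
h = 90.6 km × (2684 − 2582)/2582 = 3.58 km.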